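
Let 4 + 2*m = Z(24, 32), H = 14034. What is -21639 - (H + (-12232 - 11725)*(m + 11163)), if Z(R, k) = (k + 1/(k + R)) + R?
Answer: 30018174357/112 ≈ 2.6802e+8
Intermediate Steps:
Z(R, k) = R + k + 1/(R + k) (Z(R, k) = (k + 1/(R + k)) + R = R + k + 1/(R + k))
m = 2913/112 (m = -2 + ((1 + 24**2 + 32**2 + 2*24*32)/(24 + 32))/2 = -2 + ((1 + 576 + 1024 + 1536)/56)/2 = -2 + ((1/56)*3137)/2 = -2 + (1/2)*(3137/56) = -2 + 3137/112 = 2913/112 ≈ 26.009)
-21639 - (H + (-12232 - 11725)*(m + 11163)) = -21639 - (14034 + (-12232 - 11725)*(2913/112 + 11163)) = -21639 - (14034 - 23957*1253169/112) = -21639 - (14034 - 30022169733/112) = -21639 - 1*(-30020597925/112) = -21639 + 30020597925/112 = 30018174357/112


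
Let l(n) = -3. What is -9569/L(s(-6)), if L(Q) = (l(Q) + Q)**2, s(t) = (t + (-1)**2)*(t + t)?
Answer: -9569/3249 ≈ -2.9452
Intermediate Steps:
s(t) = 2*t*(1 + t) (s(t) = (t + 1)*(2*t) = (1 + t)*(2*t) = 2*t*(1 + t))
L(Q) = (-3 + Q)**2
-9569/L(s(-6)) = -9569/(-3 + 2*(-6)*(1 - 6))**2 = -9569/(-3 + 2*(-6)*(-5))**2 = -9569/(-3 + 60)**2 = -9569/(57**2) = -9569/3249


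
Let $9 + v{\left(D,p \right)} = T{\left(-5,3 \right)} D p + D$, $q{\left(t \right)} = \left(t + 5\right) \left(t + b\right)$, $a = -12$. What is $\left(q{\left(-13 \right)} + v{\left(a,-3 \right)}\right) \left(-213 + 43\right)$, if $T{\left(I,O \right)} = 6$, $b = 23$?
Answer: $-19550$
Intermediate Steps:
$q{\left(t \right)} = \left(5 + t\right) \left(23 + t\right)$ ($q{\left(t \right)} = \left(t + 5\right) \left(t + 23\right) = \left(5 + t\right) \left(23 + t\right)$)
$v{\left(D,p \right)} = -9 + D + 6 D p$ ($v{\left(D,p \right)} = -9 + \left(6 D p + D\right) = -9 + \left(D + 6 D p\right) = -9 + D + 6 D p$)
$\left(q{\left(-13 \right)} + v{\left(a,-3 \right)}\right) \left(-213 + 43\right) = \left(\left(115 + \left(-13\right)^{2} + 28 \left(-13\right)\right) - \left(21 - 216\right)\right) \left(-213 + 43\right) = \left(\left(115 + 169 - 364\right) - -195\right) \left(-170\right) = \left(-80 + 195\right) \left(-170\right) = 115 \left(-170\right) = -19550$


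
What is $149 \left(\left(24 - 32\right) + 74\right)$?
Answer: $9834$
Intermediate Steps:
$149 \left(\left(24 - 32\right) + 74\right) = 149 \left(-8 + 74\right) = 149 \cdot 66 = 9834$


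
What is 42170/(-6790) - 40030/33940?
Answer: -17030535/2304526 ≈ -7.3900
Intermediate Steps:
42170/(-6790) - 40030/33940 = 42170*(-1/6790) - 40030*1/33940 = -4217/679 - 4003/3394 = -17030535/2304526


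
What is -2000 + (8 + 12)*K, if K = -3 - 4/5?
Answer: -2076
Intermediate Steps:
K = -19/5 (K = -3 + (⅕)*(-4) = -3 - ⅘ = -19/5 ≈ -3.8000)
-2000 + (8 + 12)*K = -2000 + (8 + 12)*(-19/5) = -2000 + 20*(-19/5) = -2000 - 76 = -2076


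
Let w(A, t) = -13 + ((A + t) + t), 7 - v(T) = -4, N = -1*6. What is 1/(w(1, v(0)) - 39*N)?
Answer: 1/244 ≈ 0.0040984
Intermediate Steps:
N = -6
v(T) = 11 (v(T) = 7 - 1*(-4) = 7 + 4 = 11)
w(A, t) = -13 + A + 2*t (w(A, t) = -13 + (A + 2*t) = -13 + A + 2*t)
1/(w(1, v(0)) - 39*N) = 1/((-13 + 1 + 2*11) - 39*(-6)) = 1/((-13 + 1 + 22) + 234) = 1/(10 + 234) = 1/244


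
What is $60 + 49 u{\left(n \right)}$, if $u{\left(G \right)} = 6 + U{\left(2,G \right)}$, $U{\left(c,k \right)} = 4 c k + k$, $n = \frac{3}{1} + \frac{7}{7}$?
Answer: $2118$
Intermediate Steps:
$n = 4$ ($n = 3 \cdot 1 + 7 \cdot \frac{1}{7} = 3 + 1 = 4$)
$U{\left(c,k \right)} = k + 4 c k$ ($U{\left(c,k \right)} = 4 c k + k = k + 4 c k$)
$u{\left(G \right)} = 6 + 9 G$ ($u{\left(G \right)} = 6 + G \left(1 + 4 \cdot 2\right) = 6 + G \left(1 + 8\right) = 6 + G 9 = 6 + 9 G$)
$60 + 49 u{\left(n \right)} = 60 + 49 \left(6 + 9 \cdot 4\right) = 60 + 49 \left(6 + 36\right) = 60 + 49 \cdot 42 = 60 + 2058 = 2118$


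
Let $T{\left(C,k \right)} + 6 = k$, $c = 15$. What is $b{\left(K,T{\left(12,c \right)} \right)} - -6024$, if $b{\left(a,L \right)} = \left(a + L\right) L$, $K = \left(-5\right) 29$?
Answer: $4800$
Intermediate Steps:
$K = -145$
$T{\left(C,k \right)} = -6 + k$
$b{\left(a,L \right)} = L \left(L + a\right)$ ($b{\left(a,L \right)} = \left(L + a\right) L = L \left(L + a\right)$)
$b{\left(K,T{\left(12,c \right)} \right)} - -6024 = \left(-6 + 15\right) \left(\left(-6 + 15\right) - 145\right) - -6024 = 9 \left(9 - 145\right) + 6024 = 9 \left(-136\right) + 6024 = -1224 + 6024 = 4800$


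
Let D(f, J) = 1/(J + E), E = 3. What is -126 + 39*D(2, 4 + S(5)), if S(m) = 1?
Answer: -969/8 ≈ -121.13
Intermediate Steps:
D(f, J) = 1/(3 + J) (D(f, J) = 1/(J + 3) = 1/(3 + J))
-126 + 39*D(2, 4 + S(5)) = -126 + 39/(3 + (4 + 1)) = -126 + 39/(3 + 5) = -126 + 39/8 = -969/8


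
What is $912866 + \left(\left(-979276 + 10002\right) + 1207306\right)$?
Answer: $1150898$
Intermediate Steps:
$912866 + \left(\left(-979276 + 10002\right) + 1207306\right) = 912866 + \left(-969274 + 1207306\right) = 912866 + 238032 = 1150898$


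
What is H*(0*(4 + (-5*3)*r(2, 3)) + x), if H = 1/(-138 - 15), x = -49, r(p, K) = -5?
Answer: 49/153 ≈ 0.32026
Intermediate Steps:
H = -1/153 (H = 1/(-153) = -1/153 ≈ -0.0065359)
H*(0*(4 + (-5*3)*r(2, 3)) + x) = -(0*(4 - 5*3*(-5)) - 49)/153 = -(0*(4 - 15*(-5)) - 49)/153 = -(0*(4 + 75) - 49)/153 = -(0*79 - 49)/153 = -(0 - 49)/153 = -1/153*(-49) = 49/153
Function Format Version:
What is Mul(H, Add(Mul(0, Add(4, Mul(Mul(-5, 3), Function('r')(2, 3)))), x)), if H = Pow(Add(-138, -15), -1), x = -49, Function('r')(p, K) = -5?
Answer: Rational(49, 153) ≈ 0.32026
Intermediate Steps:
H = Rational(-1, 153) (H = Pow(-153, -1) = Rational(-1, 153) ≈ -0.0065359)
Mul(H, Add(Mul(0, Add(4, Mul(Mul(-5, 3), Function('r')(2, 3)))), x)) = Mul(Rational(-1, 153), Add(Mul(0, Add(4, Mul(Mul(-5, 3), -5))), -49)) = Mul(Rational(-1, 153), Add(Mul(0, Add(4, Mul(-15, -5))), -49)) = Mul(Rational(-1, 153), Add(Mul(0, Add(4, 75)), -49)) = Mul(Rational(-1, 153), Add(Mul(0, 79), -49)) = Mul(Rational(-1, 153), Add(0, -49)) = Mul(Rational(-1, 153), -49) = Rational(49, 153)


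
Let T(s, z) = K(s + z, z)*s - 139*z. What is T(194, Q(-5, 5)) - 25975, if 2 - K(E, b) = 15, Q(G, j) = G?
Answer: -27802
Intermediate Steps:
K(E, b) = -13 (K(E, b) = 2 - 1*15 = 2 - 15 = -13)
T(s, z) = -139*z - 13*s (T(s, z) = -13*s - 139*z = -139*z - 13*s)
T(194, Q(-5, 5)) - 25975 = (-139*(-5) - 13*194) - 25975 = (695 - 2522) - 25975 = -1827 - 25975 = -27802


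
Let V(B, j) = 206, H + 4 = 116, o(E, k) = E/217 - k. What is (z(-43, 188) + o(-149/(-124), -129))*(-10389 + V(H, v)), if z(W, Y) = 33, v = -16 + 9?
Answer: -44390191835/26908 ≈ -1.6497e+6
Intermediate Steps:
v = -7
o(E, k) = -k + E/217 (o(E, k) = E*(1/217) - k = E/217 - k = -k + E/217)
H = 112 (H = -4 + 116 = 112)
(z(-43, 188) + o(-149/(-124), -129))*(-10389 + V(H, v)) = (33 + (-1*(-129) + (-149/(-124))/217))*(-10389 + 206) = (33 + (129 + (-149*(-1/124))/217))*(-10183) = (33 + (129 + (1/217)*(149/124)))*(-10183) = (33 + (129 + 149/26908))*(-10183) = (33 + 3471281/26908)*(-10183) = (4359245/26908)*(-10183) = -44390191835/26908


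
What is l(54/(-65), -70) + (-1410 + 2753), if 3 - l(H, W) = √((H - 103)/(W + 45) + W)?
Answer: 1346 - 9*I*√85865/325 ≈ 1346.0 - 8.1146*I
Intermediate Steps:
l(H, W) = 3 - √(W + (-103 + H)/(45 + W)) (l(H, W) = 3 - √((H - 103)/(W + 45) + W) = 3 - √((-103 + H)/(45 + W) + W) = 3 - √(W + (-103 + H)/(45 + W)))
l(54/(-65), -70) + (-1410 + 2753) = (3 - √((-103 + 54/(-65) - 70*(45 - 70))/(45 - 70))) + (-1410 + 2753) = (3 - √((-103 + 54*(-1/65) - 70*(-25))/(-25))) + 1343 = (3 - √(-(-103 - 54/65 + 1750)/25)) + 1343 = (3 - √(-1/25*107001/65)) + 1343 = (3 - √(-107001/1625)) + 1343 = (3 - 9*I*√85865/325) + 1343 = 1346 - 9*I*√85865/325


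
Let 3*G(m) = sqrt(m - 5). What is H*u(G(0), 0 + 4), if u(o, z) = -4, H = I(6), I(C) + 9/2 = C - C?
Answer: 18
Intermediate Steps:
G(m) = sqrt(-5 + m)/3 (G(m) = sqrt(m - 5)/3 = sqrt(-5 + m)/3)
I(C) = -9/2 (I(C) = -9/2 + (C - C) = -9/2 + 0 = -9/2)
H = -9/2 ≈ -4.5000
H*u(G(0), 0 + 4) = -9/2*(-4) = 18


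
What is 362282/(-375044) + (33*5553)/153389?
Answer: 6578182129/28763812058 ≈ 0.22870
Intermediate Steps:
362282/(-375044) + (33*5553)/153389 = 362282*(-1/375044) + 183249*(1/153389) = -181141/187522 + 183249/153389 = 6578182129/28763812058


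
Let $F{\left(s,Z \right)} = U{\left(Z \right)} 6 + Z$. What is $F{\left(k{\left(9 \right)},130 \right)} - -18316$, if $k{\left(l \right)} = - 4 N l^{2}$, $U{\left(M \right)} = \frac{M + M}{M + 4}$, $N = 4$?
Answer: $\frac{1236662}{67} \approx 18458.0$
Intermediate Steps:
$U{\left(M \right)} = \frac{2 M}{4 + M}$
$k{\left(l \right)} = - 16 l^{2}$ ($k{\left(l \right)} = \left(-4\right) 4 l^{2} = - 16 l^{2}$)
$F{\left(s,Z \right)} = Z + \frac{12 Z}{4 + Z}$ ($F{\left(s,Z \right)} = \frac{2 Z}{4 + Z} 6 + Z = \frac{12 Z}{4 + Z} + Z = Z + \frac{12 Z}{4 + Z}$)
$F{\left(k{\left(9 \right)},130 \right)} - -18316 = \frac{130 \left(16 + 130\right)}{4 + 130} - -18316 = 130 \cdot \frac{1}{134} \cdot 146 + 18316 = \frac{9490}{67} + 18316 = \frac{1236662}{67}$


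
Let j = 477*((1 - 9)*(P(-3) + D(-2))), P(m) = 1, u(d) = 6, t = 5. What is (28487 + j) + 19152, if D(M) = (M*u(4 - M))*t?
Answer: 272783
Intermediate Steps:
D(M) = 30*M (D(M) = (M*6)*5 = (6*M)*5 = 30*M)
j = 225144 (j = 477*((1 - 9)*(1 + 30*(-2))) = 477*(-8*(1 - 60)) = 477*(-8*(-59)) = 477*472 = 225144)
(28487 + j) + 19152 = (28487 + 225144) + 19152 = 253631 + 19152 = 272783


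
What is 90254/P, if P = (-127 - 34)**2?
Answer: 90254/25921 ≈ 3.4819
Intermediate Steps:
P = 25921 (P = (-161)**2 = 25921)
90254/P = 90254/25921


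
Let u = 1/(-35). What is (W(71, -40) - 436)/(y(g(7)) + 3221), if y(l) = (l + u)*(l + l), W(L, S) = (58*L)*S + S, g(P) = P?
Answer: -825980/16593 ≈ -49.779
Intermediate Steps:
W(L, S) = S + 58*L*S (W(L, S) = 58*L*S + S = S + 58*L*S)
u = -1/35 ≈ -0.028571
y(l) = 2*l*(-1/35 + l) (y(l) = (l - 1/35)*(l + l) = (-1/35 + l)*(2*l) = 2*l*(-1/35 + l))
(W(71, -40) - 436)/(y(g(7)) + 3221) = (-40*(1 + 58*71) - 436)/((2/35)*7*(-1 + 35*7) + 3221) = (-40*(1 + 4118) - 436)/((2/35)*7*(-1 + 245) + 3221) = (-40*4119 - 436)/((2/35)*7*244 + 3221) = (-164760 - 436)/(488/5 + 3221) = -165196/16593/5 = -165196*5/16593 = -825980/16593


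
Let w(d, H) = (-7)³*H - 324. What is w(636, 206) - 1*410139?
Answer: -481121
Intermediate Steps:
w(d, H) = -324 - 343*H (w(d, H) = -343*H - 324 = -324 - 343*H)
w(636, 206) - 1*410139 = (-324 - 343*206) - 1*410139 = (-324 - 70658) - 410139 = -70982 - 410139 = -481121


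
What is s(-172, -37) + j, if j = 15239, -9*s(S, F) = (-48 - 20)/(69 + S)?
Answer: 14126485/927 ≈ 15239.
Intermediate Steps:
s(S, F) = 68/(9*(69 + S)) (s(S, F) = -(-48 - 20)/(9*(69 + S)) = -(-68)/(9*(69 + S)) = 68/(9*(69 + S)))
s(-172, -37) + j = 68/(9*(69 - 172)) + 15239 = (68/9)/(-103) + 15239 = (68/9)*(-1/103) + 15239 = -68/927 + 15239 = 14126485/927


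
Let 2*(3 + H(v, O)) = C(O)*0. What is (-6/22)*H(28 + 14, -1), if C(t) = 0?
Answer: 9/11 ≈ 0.81818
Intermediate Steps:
H(v, O) = -3 (H(v, O) = -3 + (0*0)/2 = -3 + (½)*0 = -3 + 0 = -3)
(-6/22)*H(28 + 14, -1) = -6/22*(-3) = -6*1/22*(-3) = -3/11*(-3) = 9/11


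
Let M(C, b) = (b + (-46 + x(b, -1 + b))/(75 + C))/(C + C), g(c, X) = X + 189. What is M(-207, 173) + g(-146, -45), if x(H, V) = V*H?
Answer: 3938093/27324 ≈ 144.13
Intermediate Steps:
x(H, V) = H*V
g(c, X) = 189 + X
M(C, b) = (b + (-46 + b*(-1 + b))/(75 + C))/(2*C) (M(C, b) = (b + (-46 + b*(-1 + b))/(75 + C))/(C + C) = (b + (-46 + b*(-1 + b))/(75 + C))/((2*C)) = (b + (-46 + b*(-1 + b))/(75 + C))*(1/(2*C)) = (b + (-46 + b*(-1 + b))/(75 + C))/(2*C))
M(-207, 173) + g(-146, -45) = (1/2)*(-46 + 173**2 + 74*173 - 207*173)/(-207*(75 - 207)) + (189 - 45) = (1/2)*(-1/207)*(-46 + 29929 + 12802 - 35811)/(-132) + 144 = (1/2)*(-1/207)*(-1/132)*6874 + 144 = 3437/27324 + 144 = 3938093/27324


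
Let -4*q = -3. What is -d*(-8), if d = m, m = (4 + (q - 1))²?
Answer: 225/2 ≈ 112.50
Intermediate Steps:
q = ¾ (q = -¼*(-3) = ¾ ≈ 0.75000)
m = 225/16 (m = (4 + (¾ - 1))² = (4 - ¼)² = (15/4)² = 225/16 ≈ 14.063)
d = 225/16 ≈ 14.063
-d*(-8) = -1*225/16*(-8) = -225/16*(-8) = 225/2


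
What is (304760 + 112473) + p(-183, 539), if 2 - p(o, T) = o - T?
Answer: 417957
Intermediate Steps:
p(o, T) = 2 + T - o (p(o, T) = 2 - (o - T) = 2 + (T - o) = 2 + T - o)
(304760 + 112473) + p(-183, 539) = (304760 + 112473) + (2 + 539 - 1*(-183)) = 417233 + (2 + 539 + 183) = 417233 + 724 = 417957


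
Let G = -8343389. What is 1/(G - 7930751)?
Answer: -1/16274140 ≈ -6.1447e-8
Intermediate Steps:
1/(G - 7930751) = 1/(-8343389 - 7930751) = 1/(-16274140) = -1/16274140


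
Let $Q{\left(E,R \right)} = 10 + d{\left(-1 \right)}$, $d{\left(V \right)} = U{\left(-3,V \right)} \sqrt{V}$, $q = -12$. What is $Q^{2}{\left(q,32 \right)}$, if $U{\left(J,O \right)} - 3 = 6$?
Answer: $19 + 180 i \approx 19.0 + 180.0 i$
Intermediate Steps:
$U{\left(J,O \right)} = 9$ ($U{\left(J,O \right)} = 3 + 6 = 9$)
$d{\left(V \right)} = 9 \sqrt{V}$
$Q{\left(E,R \right)} = 10 + 9 i$ ($Q{\left(E,R \right)} = 10 + 9 \sqrt{-1} = 10 + 9 i$)
$Q^{2}{\left(q,32 \right)} = \left(10 + 9 i\right)^{2}$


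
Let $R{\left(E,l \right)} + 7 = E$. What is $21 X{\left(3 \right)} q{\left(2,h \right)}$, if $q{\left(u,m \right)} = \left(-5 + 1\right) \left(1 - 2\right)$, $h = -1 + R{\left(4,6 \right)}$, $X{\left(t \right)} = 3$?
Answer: $252$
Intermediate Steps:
$R{\left(E,l \right)} = -7 + E$
$h = -4$ ($h = -1 + \left(-7 + 4\right) = -1 - 3 = -4$)
$q{\left(u,m \right)} = 4$ ($q{\left(u,m \right)} = \left(-4\right) \left(-1\right) = 4$)
$21 X{\left(3 \right)} q{\left(2,h \right)} = 21 \cdot 3 \cdot 4 = 63 \cdot 4 = 252$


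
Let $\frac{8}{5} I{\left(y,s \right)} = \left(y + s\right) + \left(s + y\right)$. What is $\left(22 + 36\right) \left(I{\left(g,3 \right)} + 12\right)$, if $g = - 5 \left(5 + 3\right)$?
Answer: $- \frac{3973}{2} \approx -1986.5$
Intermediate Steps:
$g = -40$ ($g = \left(-5\right) 8 = -40$)
$I{\left(y,s \right)} = \frac{5 s}{4} + \frac{5 y}{4}$ ($I{\left(y,s \right)} = \frac{5 \left(\left(y + s\right) + \left(s + y\right)\right)}{8} = \frac{5 \left(\left(s + y\right) + \left(s + y\right)\right)}{8} = \frac{5 \left(2 s + 2 y\right)}{8} = \frac{5 s}{4} + \frac{5 y}{4}$)
$\left(22 + 36\right) \left(I{\left(g,3 \right)} + 12\right) = \left(22 + 36\right) \left(\left(\frac{5}{4} \cdot 3 + \frac{5}{4} \left(-40\right)\right) + 12\right) = 58 \left(\left(\frac{15}{4} - 50\right) + 12\right) = 58 \left(- \frac{185}{4} + 12\right) = 58 \left(- \frac{137}{4}\right) = - \frac{3973}{2}$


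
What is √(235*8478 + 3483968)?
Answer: √5476298 ≈ 2340.1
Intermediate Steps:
√(235*8478 + 3483968) = √(1992330 + 3483968) = √5476298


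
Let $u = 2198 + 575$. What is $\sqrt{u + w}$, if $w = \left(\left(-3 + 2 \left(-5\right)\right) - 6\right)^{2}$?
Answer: $\sqrt{3134} \approx 55.982$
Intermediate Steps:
$u = 2773$
$w = 361$ ($w = \left(\left(-3 - 10\right) - 6\right)^{2} = \left(-13 - 6\right)^{2} = \left(-19\right)^{2} = 361$)
$\sqrt{u + w} = \sqrt{2773 + 361} = \sqrt{3134}$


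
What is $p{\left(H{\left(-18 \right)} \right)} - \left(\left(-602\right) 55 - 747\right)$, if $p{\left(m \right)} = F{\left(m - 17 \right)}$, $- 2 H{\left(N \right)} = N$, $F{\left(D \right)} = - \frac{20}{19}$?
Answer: $\frac{643263}{19} \approx 33856.0$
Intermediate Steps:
$F{\left(D \right)} = - \frac{20}{19}$ ($F{\left(D \right)} = \left(-20\right) \frac{1}{19} = - \frac{20}{19}$)
$H{\left(N \right)} = - \frac{N}{2}$
$p{\left(m \right)} = - \frac{20}{19}$
$p{\left(H{\left(-18 \right)} \right)} - \left(\left(-602\right) 55 - 747\right) = - \frac{20}{19} - \left(\left(-602\right) 55 - 747\right) = - \frac{20}{19} - \left(-33110 - 747\right) = - \frac{20}{19} - -33857 = - \frac{20}{19} + 33857 = \frac{643263}{19}$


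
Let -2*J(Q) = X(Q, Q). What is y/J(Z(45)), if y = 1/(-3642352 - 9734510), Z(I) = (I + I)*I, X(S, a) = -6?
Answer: -1/40130586 ≈ -2.4919e-8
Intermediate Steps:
Z(I) = 2*I² (Z(I) = (2*I)*I = 2*I²)
J(Q) = 3 (J(Q) = -½*(-6) = 3)
y = -1/13376862 (y = 1/(-13376862) = -1/13376862 ≈ -7.4756e-8)
y/J(Z(45)) = -1/13376862/3 = -1/13376862*⅓ = -1/40130586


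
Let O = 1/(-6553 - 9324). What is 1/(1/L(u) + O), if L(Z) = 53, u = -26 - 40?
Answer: 841481/15824 ≈ 53.177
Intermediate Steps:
u = -66
O = -1/15877 (O = 1/(-15877) = -1/15877 ≈ -6.2984e-5)
1/(1/L(u) + O) = 1/(1/53 - 1/15877) = 1/(15824/841481) = 841481/15824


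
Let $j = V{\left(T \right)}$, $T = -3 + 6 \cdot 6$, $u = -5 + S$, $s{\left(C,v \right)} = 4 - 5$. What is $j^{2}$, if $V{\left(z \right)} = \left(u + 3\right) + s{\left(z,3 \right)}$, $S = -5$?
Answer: $64$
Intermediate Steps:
$s{\left(C,v \right)} = -1$
$u = -10$ ($u = -5 - 5 = -10$)
$T = 33$ ($T = -3 + 36 = 33$)
$V{\left(z \right)} = -8$ ($V{\left(z \right)} = \left(-10 + 3\right) - 1 = -7 - 1 = -8$)
$j = -8$
$j^{2} = \left(-8\right)^{2} = 64$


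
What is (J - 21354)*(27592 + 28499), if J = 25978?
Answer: 259364784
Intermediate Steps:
(J - 21354)*(27592 + 28499) = (25978 - 21354)*(27592 + 28499) = 4624*56091 = 259364784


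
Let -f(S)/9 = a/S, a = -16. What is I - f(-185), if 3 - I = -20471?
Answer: 3787834/185 ≈ 20475.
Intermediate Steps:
I = 20474 (I = 3 - 1*(-20471) = 3 + 20471 = 20474)
f(S) = 144/S (f(S) = -(-144)/S = 144/S)
I - f(-185) = 20474 - 144/(-185) = 20474 - 144*(-1)/185 = 20474 - 1*(-144/185) = 20474 + 144/185 = 3787834/185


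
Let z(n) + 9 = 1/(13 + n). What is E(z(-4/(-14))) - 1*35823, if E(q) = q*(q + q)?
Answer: -308455327/8649 ≈ -35664.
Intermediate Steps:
z(n) = -9 + 1/(13 + n)
E(q) = 2*q**2 (E(q) = q*(2*q) = 2*q**2)
E(z(-4/(-14))) - 1*35823 = 2*((-116 - (-36)/(-14))/(13 - 4/(-14)))**2 - 1*35823 = 2*((-116 - (-36)*(-1)/14)/(13 - 4*(-1/14)))**2 - 35823 = 2*((-116 - 9*2/7)/(13 + 2/7))**2 - 35823 = 2*((-116 - 18/7)/(93/7))**2 - 35823 = 2*((7/93)*(-830/7))**2 - 35823 = 2*(-830/93)**2 - 35823 = 2*(688900/8649) - 35823 = 1377800/8649 - 35823 = -308455327/8649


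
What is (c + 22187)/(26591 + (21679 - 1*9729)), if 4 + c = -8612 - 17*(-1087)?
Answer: 32050/38541 ≈ 0.83158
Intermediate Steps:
c = 9863 (c = -4 + (-8612 - 17*(-1087)) = -4 + (-8612 + 18479) = -4 + 9867 = 9863)
(c + 22187)/(26591 + (21679 - 1*9729)) = (9863 + 22187)/(26591 + (21679 - 1*9729)) = 32050/(26591 + (21679 - 9729)) = 32050/(26591 + 11950) = 32050/38541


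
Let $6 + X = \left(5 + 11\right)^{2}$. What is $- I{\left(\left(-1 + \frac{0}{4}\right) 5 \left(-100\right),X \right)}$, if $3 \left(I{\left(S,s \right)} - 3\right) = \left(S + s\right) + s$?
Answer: $- \frac{1009}{3} \approx -336.33$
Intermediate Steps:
$X = 250$ ($X = -6 + \left(5 + 11\right)^{2} = -6 + 16^{2} = -6 + 256 = 250$)
$I{\left(S,s \right)} = 3 + \frac{S}{3} + \frac{2 s}{3}$ ($I{\left(S,s \right)} = 3 + \frac{\left(S + s\right) + s}{3} = 3 + \frac{S + 2 s}{3} = 3 + \left(\frac{S}{3} + \frac{2 s}{3}\right) = 3 + \frac{S}{3} + \frac{2 s}{3}$)
$- I{\left(\left(-1 + \frac{0}{4}\right) 5 \left(-100\right),X \right)} = - (3 + \frac{\left(-1 + \frac{0}{4}\right) 5 \left(-100\right)}{3} + \frac{2}{3} \cdot 250) = - (3 + \frac{\left(-1 + 0 \cdot \frac{1}{4}\right) 5 \left(-100\right)}{3} + \frac{500}{3}) = - (3 + \frac{\left(-1 + 0\right) 5 \left(-100\right)}{3} + \frac{500}{3}) = - (3 + \frac{\left(-1\right) 5 \left(-100\right)}{3} + \frac{500}{3}) = - (3 + \frac{\left(-5\right) \left(-100\right)}{3} + \frac{500}{3}) = - (3 + \frac{1}{3} \cdot 500 + \frac{500}{3}) = - (3 + \frac{500}{3} + \frac{500}{3}) = \left(-1\right) \frac{1009}{3} = - \frac{1009}{3}$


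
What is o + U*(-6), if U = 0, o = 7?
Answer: 7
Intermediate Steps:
o + U*(-6) = 7 + 0*(-6) = 7 + 0 = 7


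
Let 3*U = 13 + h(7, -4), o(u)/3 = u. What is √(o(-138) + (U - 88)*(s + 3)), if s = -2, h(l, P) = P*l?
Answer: 13*I*√3 ≈ 22.517*I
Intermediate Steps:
o(u) = 3*u
U = -5 (U = (13 - 4*7)/3 = (13 - 28)/3 = (⅓)*(-15) = -5)
√(o(-138) + (U - 88)*(s + 3)) = √(3*(-138) + (-5 - 88)*(-2 + 3)) = √(-414 - 93*1) = √(-414 - 93) = √(-507) = 13*I*√3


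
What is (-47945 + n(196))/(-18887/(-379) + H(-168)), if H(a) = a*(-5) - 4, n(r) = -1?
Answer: -18171534/335731 ≈ -54.125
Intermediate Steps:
H(a) = -4 - 5*a (H(a) = -5*a - 4 = -4 - 5*a)
(-47945 + n(196))/(-18887/(-379) + H(-168)) = (-47945 - 1)/(-18887/(-379) + (-4 - 5*(-168))) = -47946/(-18887*(-1/379) + (-4 + 840)) = -47946/(18887/379 + 836) = -47946/335731/379 = -47946*379/335731 = -18171534/335731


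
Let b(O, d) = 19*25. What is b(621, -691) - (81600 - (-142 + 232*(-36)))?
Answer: -89619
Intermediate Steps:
b(O, d) = 475
b(621, -691) - (81600 - (-142 + 232*(-36))) = 475 - (81600 - (-142 + 232*(-36))) = 475 - (81600 - (-142 - 8352)) = 475 - (81600 - 1*(-8494)) = 475 - (81600 + 8494) = 475 - 1*90094 = 475 - 90094 = -89619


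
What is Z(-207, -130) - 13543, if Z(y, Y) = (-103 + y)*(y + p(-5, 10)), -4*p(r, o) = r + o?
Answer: 102029/2 ≈ 51015.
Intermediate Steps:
p(r, o) = -o/4 - r/4 (p(r, o) = -(r + o)/4 = -(o + r)/4 = -o/4 - r/4)
Z(y, Y) = (-103 + y)*(-5/4 + y) (Z(y, Y) = (-103 + y)*(y + (-¼*10 - ¼*(-5))) = (-103 + y)*(y + (-5/2 + 5/4)) = (-103 + y)*(y - 5/4) = (-103 + y)*(-5/4 + y))
Z(-207, -130) - 13543 = (515/4 + (-207)² - 417/4*(-207)) - 13543 = (515/4 + 42849 + 86319/4) - 13543 = 129115/2 - 13543 = 102029/2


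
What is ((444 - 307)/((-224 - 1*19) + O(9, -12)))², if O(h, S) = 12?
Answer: 18769/53361 ≈ 0.35174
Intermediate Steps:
((444 - 307)/((-224 - 1*19) + O(9, -12)))² = ((444 - 307)/((-224 - 1*19) + 12))² = (137/((-224 - 19) + 12))² = (137/(-243 + 12))² = (137/(-231))² = (137*(-1/231))² = (-137/231)² = 18769/53361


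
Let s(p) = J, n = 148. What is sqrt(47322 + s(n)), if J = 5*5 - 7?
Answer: 6*sqrt(1315) ≈ 217.58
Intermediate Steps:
J = 18 (J = 25 - 7 = 18)
s(p) = 18
sqrt(47322 + s(n)) = sqrt(47322 + 18) = sqrt(47340) = 6*sqrt(1315)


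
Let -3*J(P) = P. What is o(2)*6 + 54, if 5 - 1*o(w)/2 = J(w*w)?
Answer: 130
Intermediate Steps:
J(P) = -P/3
o(w) = 10 + 2*w²/3 (o(w) = 10 - (-2)*w*w/3 = 10 - (-2)*w²/3 = 10 + 2*w²/3)
o(2)*6 + 54 = (10 + (⅔)*2²)*6 + 54 = (10 + (⅔)*4)*6 + 54 = (10 + 8/3)*6 + 54 = (38/3)*6 + 54 = 76 + 54 = 130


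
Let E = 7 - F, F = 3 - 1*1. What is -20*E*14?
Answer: -1400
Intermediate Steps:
F = 2 (F = 3 - 1 = 2)
E = 5 (E = 7 - 1*2 = 7 - 2 = 5)
-20*E*14 = -20*5*14 = -100*14 = -1400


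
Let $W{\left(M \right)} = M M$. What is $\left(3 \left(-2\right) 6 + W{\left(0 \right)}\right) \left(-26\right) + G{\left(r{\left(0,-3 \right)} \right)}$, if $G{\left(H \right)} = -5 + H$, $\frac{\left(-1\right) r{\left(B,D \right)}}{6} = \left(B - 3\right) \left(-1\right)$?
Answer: $913$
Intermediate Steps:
$r{\left(B,D \right)} = -18 + 6 B$ ($r{\left(B,D \right)} = - 6 \left(B - 3\right) \left(-1\right) = - 6 \left(-3 + B\right) \left(-1\right) = - 6 \left(3 - B\right) = -18 + 6 B$)
$W{\left(M \right)} = M^{2}$
$\left(3 \left(-2\right) 6 + W{\left(0 \right)}\right) \left(-26\right) + G{\left(r{\left(0,-3 \right)} \right)} = \left(3 \left(-2\right) 6 + 0^{2}\right) \left(-26\right) + \left(-5 + \left(-18 + 6 \cdot 0\right)\right) = \left(\left(-6\right) 6 + 0\right) \left(-26\right) + \left(-5 + \left(-18 + 0\right)\right) = \left(-36 + 0\right) \left(-26\right) - 23 = \left(-36\right) \left(-26\right) - 23 = 936 - 23 = 913$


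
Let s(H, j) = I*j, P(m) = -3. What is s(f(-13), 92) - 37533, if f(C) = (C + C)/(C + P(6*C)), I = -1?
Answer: -37625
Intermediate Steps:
f(C) = 2*C/(-3 + C) (f(C) = (C + C)/(C - 3) = (2*C)/(-3 + C) = 2*C/(-3 + C))
s(H, j) = -j
s(f(-13), 92) - 37533 = -1*92 - 37533 = -92 - 37533 = -37625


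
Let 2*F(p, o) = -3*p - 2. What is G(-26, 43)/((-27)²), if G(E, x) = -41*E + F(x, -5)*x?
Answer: -389/162 ≈ -2.4012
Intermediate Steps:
F(p, o) = -1 - 3*p/2 (F(p, o) = (-3*p - 2)/2 = (-2 - 3*p)/2 = -1 - 3*p/2)
G(E, x) = -41*E + x*(-1 - 3*x/2) (G(E, x) = -41*E + (-1 - 3*x/2)*x = -41*E + x*(-1 - 3*x/2))
G(-26, 43)/((-27)²) = (-41*(-26) - ½*43*(2 + 3*43))/((-27)²) = (1066 - ½*43*(2 + 129))/729 = (1066 - ½*43*131)*(1/729) = (1066 - 5633/2)*(1/729) = -3501/2*1/729 = -389/162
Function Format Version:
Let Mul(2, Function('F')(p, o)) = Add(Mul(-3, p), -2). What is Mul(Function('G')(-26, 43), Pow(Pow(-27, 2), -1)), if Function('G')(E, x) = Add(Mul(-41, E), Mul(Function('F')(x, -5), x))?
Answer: Rational(-389, 162) ≈ -2.4012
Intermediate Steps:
Function('F')(p, o) = Add(-1, Mul(Rational(-3, 2), p)) (Function('F')(p, o) = Mul(Rational(1, 2), Add(Mul(-3, p), -2)) = Mul(Rational(1, 2), Add(-2, Mul(-3, p))) = Add(-1, Mul(Rational(-3, 2), p)))
Function('G')(E, x) = Add(Mul(-41, E), Mul(x, Add(-1, Mul(Rational(-3, 2), x)))) (Function('G')(E, x) = Add(Mul(-41, E), Mul(Add(-1, Mul(Rational(-3, 2), x)), x)) = Add(Mul(-41, E), Mul(x, Add(-1, Mul(Rational(-3, 2), x)))))
Mul(Function('G')(-26, 43), Pow(Pow(-27, 2), -1)) = Mul(Add(Mul(-41, -26), Mul(Rational(-1, 2), 43, Add(2, Mul(3, 43)))), Pow(Pow(-27, 2), -1)) = Mul(Add(1066, Mul(Rational(-1, 2), 43, Add(2, 129))), Pow(729, -1)) = Mul(Add(1066, Mul(Rational(-1, 2), 43, 131)), Rational(1, 729)) = Mul(Add(1066, Rational(-5633, 2)), Rational(1, 729)) = Mul(Rational(-3501, 2), Rational(1, 729)) = Rational(-389, 162)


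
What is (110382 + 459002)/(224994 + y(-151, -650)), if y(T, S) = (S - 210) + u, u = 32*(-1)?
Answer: 284692/112051 ≈ 2.5407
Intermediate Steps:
u = -32
y(T, S) = -242 + S (y(T, S) = (S - 210) - 32 = (-210 + S) - 32 = -242 + S)
(110382 + 459002)/(224994 + y(-151, -650)) = (110382 + 459002)/(224994 + (-242 - 650)) = 569384/(224994 - 892) = 569384/224102 = 569384*(1/224102) = 284692/112051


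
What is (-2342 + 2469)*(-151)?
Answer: -19177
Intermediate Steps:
(-2342 + 2469)*(-151) = 127*(-151) = -19177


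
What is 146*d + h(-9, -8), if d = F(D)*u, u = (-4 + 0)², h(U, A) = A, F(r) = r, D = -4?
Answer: -9352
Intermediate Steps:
u = 16 (u = (-4)² = 16)
d = -64 (d = -4*16 = -64)
146*d + h(-9, -8) = 146*(-64) - 8 = -9344 - 8 = -9352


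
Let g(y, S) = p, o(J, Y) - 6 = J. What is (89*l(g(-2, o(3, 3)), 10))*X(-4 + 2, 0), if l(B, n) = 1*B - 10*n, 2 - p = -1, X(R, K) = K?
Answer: 0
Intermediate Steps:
o(J, Y) = 6 + J
p = 3 (p = 2 - 1*(-1) = 2 + 1 = 3)
g(y, S) = 3
l(B, n) = B - 10*n
(89*l(g(-2, o(3, 3)), 10))*X(-4 + 2, 0) = (89*(3 - 10*10))*0 = (89*(3 - 100))*0 = (89*(-97))*0 = -8633*0 = 0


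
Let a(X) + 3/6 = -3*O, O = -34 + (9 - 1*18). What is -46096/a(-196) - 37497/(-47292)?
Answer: -1450102445/4051348 ≈ -357.93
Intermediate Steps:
O = -43 (O = -34 + (9 - 18) = -34 - 9 = -43)
a(X) = 257/2 (a(X) = -½ - 3*(-43) = -½ + 129 = 257/2)
-46096/a(-196) - 37497/(-47292) = -46096/257/2 - 37497/(-47292) = -46096*2/257 - 37497*(-1/47292) = -92192/257 + 12499/15764 = -1450102445/4051348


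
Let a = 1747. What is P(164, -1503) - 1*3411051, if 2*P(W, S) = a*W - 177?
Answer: -6535771/2 ≈ -3.2679e+6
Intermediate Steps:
P(W, S) = -177/2 + 1747*W/2 (P(W, S) = (1747*W - 177)/2 = (-177 + 1747*W)/2 = -177/2 + 1747*W/2)
P(164, -1503) - 1*3411051 = (-177/2 + (1747/2)*164) - 1*3411051 = (-177/2 + 143254) - 3411051 = 286331/2 - 3411051 = -6535771/2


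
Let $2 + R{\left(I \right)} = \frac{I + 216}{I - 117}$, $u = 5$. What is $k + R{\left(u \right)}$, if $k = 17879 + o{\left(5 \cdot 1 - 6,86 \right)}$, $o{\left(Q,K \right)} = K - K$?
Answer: $\frac{2002003}{112} \approx 17875.0$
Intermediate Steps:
$R{\left(I \right)} = -2 + \frac{216 + I}{-117 + I}$ ($R{\left(I \right)} = -2 + \frac{I + 216}{I - 117} = -2 + \frac{216 + I}{-117 + I}$)
$o{\left(Q,K \right)} = 0$
$k = 17879$ ($k = 17879 + 0 = 17879$)
$k + R{\left(u \right)} = 17879 + \frac{450 - 5}{-117 + 5} = 17879 + \frac{450 - 5}{-112} = 17879 - \frac{445}{112} = \frac{2002003}{112}$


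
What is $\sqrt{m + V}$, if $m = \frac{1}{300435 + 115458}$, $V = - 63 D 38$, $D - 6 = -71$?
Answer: $\frac{\sqrt{26915392917354783}}{415893} \approx 394.47$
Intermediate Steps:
$D = -65$ ($D = 6 - 71 = -65$)
$V = 155610$ ($V = \left(-63\right) \left(-65\right) 38 = 4095 \cdot 38 = 155610$)
$m = \frac{1}{415893} \approx 2.4045 \cdot 10^{-6}$
$\sqrt{m + V} = \sqrt{\frac{1}{415893} + 155610} = \sqrt{\frac{64717109731}{415893}} = \frac{\sqrt{26915392917354783}}{415893}$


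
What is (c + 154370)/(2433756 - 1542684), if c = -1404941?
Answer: -3503/2496 ≈ -1.4034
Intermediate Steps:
(c + 154370)/(2433756 - 1542684) = (-1404941 + 154370)/(2433756 - 1542684) = -1250571/891072 = -1250571*1/891072 = -3503/2496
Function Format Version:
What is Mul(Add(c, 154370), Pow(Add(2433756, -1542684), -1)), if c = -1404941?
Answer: Rational(-3503, 2496) ≈ -1.4034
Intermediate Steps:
Mul(Add(c, 154370), Pow(Add(2433756, -1542684), -1)) = Mul(Add(-1404941, 154370), Pow(Add(2433756, -1542684), -1)) = Mul(-1250571, Pow(891072, -1)) = Mul(-1250571, Rational(1, 891072)) = Rational(-3503, 2496)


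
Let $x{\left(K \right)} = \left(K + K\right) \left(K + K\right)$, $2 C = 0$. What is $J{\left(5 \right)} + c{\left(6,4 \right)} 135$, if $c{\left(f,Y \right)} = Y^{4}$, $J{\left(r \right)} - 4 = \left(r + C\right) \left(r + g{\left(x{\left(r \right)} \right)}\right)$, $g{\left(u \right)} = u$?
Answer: $35089$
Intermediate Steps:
$C = 0$ ($C = \frac{1}{2} \cdot 0 = 0$)
$x{\left(K \right)} = 4 K^{2}$ ($x{\left(K \right)} = 2 K 2 K = 4 K^{2}$)
$J{\left(r \right)} = 4 + r \left(r + 4 r^{2}\right)$ ($J{\left(r \right)} = 4 + \left(r + 0\right) \left(r + 4 r^{2}\right) = 4 + r \left(r + 4 r^{2}\right)$)
$J{\left(5 \right)} + c{\left(6,4 \right)} 135 = \left(4 + 5^{2} + 4 \cdot 5^{3}\right) + 4^{4} \cdot 135 = \left(4 + 25 + 4 \cdot 125\right) + 256 \cdot 135 = \left(4 + 25 + 500\right) + 34560 = 529 + 34560 = 35089$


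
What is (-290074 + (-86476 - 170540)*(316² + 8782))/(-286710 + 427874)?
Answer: -13960997141/70582 ≈ -1.9780e+5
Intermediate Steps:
(-290074 + (-86476 - 170540)*(316² + 8782))/(-286710 + 427874) = (-290074 - 257016*(99856 + 8782))/141164 = (-290074 - 257016*108638)*(1/141164) = (-290074 - 27921704208)*(1/141164) = -27921994282*1/141164 = -13960997141/70582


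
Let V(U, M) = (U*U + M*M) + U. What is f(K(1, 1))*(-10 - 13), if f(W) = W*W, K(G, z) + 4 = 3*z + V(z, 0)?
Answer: -23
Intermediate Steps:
V(U, M) = U + M² + U² (V(U, M) = (U² + M²) + U = (M² + U²) + U = U + M² + U²)
K(G, z) = -4 + z² + 4*z (K(G, z) = -4 + (3*z + (z + 0² + z²)) = -4 + (3*z + (z + 0 + z²)) = -4 + (3*z + (z + z²)) = -4 + (z² + 4*z) = -4 + z² + 4*z)
f(W) = W²
f(K(1, 1))*(-10 - 13) = (-4 + 1² + 4*1)²*(-10 - 13) = (-4 + 1 + 4)²*(-23) = 1²*(-23) = 1*(-23) = -23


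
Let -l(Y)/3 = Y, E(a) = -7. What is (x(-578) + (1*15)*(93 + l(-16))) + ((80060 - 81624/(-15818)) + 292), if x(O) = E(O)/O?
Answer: 377013453433/4571402 ≈ 82472.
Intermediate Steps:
x(O) = -7/O
l(Y) = -3*Y
(x(-578) + (1*15)*(93 + l(-16))) + ((80060 - 81624/(-15818)) + 292) = (-7/(-578) + (1*15)*(93 - 3*(-16))) + ((80060 - 81624/(-15818)) + 292) = (-7*(-1/578) + 15*(93 + 48)) + ((80060 - 81624*(-1)/15818) + 292) = (7/578 + 15*141) + ((80060 - 1*(-40812/7909)) + 292) = (7/578 + 2115) + ((80060 + 40812/7909) + 292) = 1222477/578 + (633235352/7909 + 292) = 1222477/578 + 635544780/7909 = 377013453433/4571402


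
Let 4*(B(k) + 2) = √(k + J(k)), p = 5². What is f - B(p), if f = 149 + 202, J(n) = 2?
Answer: 353 - 3*√3/4 ≈ 351.70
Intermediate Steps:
p = 25
f = 351
B(k) = -2 + √(2 + k)/4 (B(k) = -2 + √(k + 2)/4 = -2 + √(2 + k)/4)
f - B(p) = 351 - (-2 + √(2 + 25)/4) = 351 - (-2 + √27/4) = 351 - (-2 + (3*√3)/4) = 351 - (-2 + 3*√3/4) = 351 + (2 - 3*√3/4) = 353 - 3*√3/4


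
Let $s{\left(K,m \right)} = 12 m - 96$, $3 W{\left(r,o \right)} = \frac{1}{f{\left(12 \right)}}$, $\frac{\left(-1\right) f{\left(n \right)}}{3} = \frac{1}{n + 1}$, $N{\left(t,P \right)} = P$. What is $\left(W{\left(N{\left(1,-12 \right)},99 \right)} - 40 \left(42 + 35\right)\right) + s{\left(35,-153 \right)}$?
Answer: $- \frac{45121}{9} \approx -5013.4$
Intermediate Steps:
$f{\left(n \right)} = - \frac{3}{1 + n}$ ($f{\left(n \right)} = - \frac{3}{n + 1} = - \frac{3}{1 + n}$)
$W{\left(r,o \right)} = - \frac{13}{9}$ ($W{\left(r,o \right)} = \frac{1}{3 \left(- \frac{3}{1 + 12}\right)} = \frac{1}{3 \left(- \frac{3}{13}\right)} = \frac{1}{3} \left(- \frac{13}{3}\right) = - \frac{13}{9}$)
$s{\left(K,m \right)} = -96 + 12 m$
$\left(W{\left(N{\left(1,-12 \right)},99 \right)} - 40 \left(42 + 35\right)\right) + s{\left(35,-153 \right)} = \left(- \frac{13}{9} - 40 \left(42 + 35\right)\right) + \left(-96 + 12 \left(-153\right)\right) = \left(- \frac{13}{9} - 3080\right) - 1932 = - \frac{27733}{9} - 1932 = - \frac{45121}{9}$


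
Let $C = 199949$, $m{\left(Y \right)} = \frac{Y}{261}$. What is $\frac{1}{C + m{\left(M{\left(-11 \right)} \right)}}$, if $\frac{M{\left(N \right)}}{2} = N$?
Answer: $\frac{261}{52186667} \approx 5.0013 \cdot 10^{-6}$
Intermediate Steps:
$M{\left(N \right)} = 2 N$
$m{\left(Y \right)} = \frac{Y}{261}$ ($m{\left(Y \right)} = Y \frac{1}{261} = \frac{Y}{261}$)
$\frac{1}{C + m{\left(M{\left(-11 \right)} \right)}} = \frac{1}{199949 + \frac{2 \left(-11\right)}{261}} = \frac{1}{199949 + \frac{1}{261} \left(-22\right)} = \frac{1}{199949 - \frac{22}{261}} = \frac{1}{\frac{52186667}{261}} = \frac{261}{52186667}$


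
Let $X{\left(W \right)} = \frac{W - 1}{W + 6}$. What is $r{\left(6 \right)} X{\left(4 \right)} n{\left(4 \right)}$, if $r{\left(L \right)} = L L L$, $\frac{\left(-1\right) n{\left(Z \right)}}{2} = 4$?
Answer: $- \frac{2592}{5} \approx -518.4$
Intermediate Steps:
$n{\left(Z \right)} = -8$ ($n{\left(Z \right)} = \left(-2\right) 4 = -8$)
$r{\left(L \right)} = L^{3}$ ($r{\left(L \right)} = L^{2} L = L^{3}$)
$X{\left(W \right)} = \frac{-1 + W}{6 + W}$
$r{\left(6 \right)} X{\left(4 \right)} n{\left(4 \right)} = 6^{3} \frac{-1 + 4}{6 + 4} \left(-8\right) = 216 \cdot \frac{1}{10} \cdot 3 \left(-8\right) = 216 \cdot \frac{3}{10} \left(-8\right) = \frac{324}{5} \left(-8\right) = - \frac{2592}{5}$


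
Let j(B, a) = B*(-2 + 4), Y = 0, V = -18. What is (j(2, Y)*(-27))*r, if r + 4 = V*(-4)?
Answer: -7344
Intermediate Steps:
r = 68 (r = -4 - 18*(-4) = -4 + 72 = 68)
j(B, a) = 2*B (j(B, a) = B*2 = 2*B)
(j(2, Y)*(-27))*r = ((2*2)*(-27))*68 = (4*(-27))*68 = -108*68 = -7344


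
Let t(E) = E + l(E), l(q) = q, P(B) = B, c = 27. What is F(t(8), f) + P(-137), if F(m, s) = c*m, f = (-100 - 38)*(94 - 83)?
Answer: 295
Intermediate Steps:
t(E) = 2*E (t(E) = E + E = 2*E)
f = -1518 (f = -138*11 = -1518)
F(m, s) = 27*m
F(t(8), f) + P(-137) = 27*(2*8) - 137 = 27*16 - 137 = 432 - 137 = 295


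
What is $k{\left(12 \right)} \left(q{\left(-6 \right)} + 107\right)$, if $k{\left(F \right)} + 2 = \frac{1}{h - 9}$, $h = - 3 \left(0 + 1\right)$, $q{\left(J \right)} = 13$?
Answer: $-250$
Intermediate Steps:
$h = -3$ ($h = \left(-3\right) 1 = -3$)
$k{\left(F \right)} = - \frac{25}{12}$ ($k{\left(F \right)} = -2 + \frac{1}{-3 - 9} = -2 + \frac{1}{-12} = -2 - \frac{1}{12} = - \frac{25}{12}$)
$k{\left(12 \right)} \left(q{\left(-6 \right)} + 107\right) = - \frac{25 \left(13 + 107\right)}{12} = \left(- \frac{25}{12}\right) 120 = -250$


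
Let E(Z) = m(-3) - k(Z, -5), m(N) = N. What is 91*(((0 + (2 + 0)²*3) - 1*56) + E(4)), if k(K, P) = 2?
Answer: -4459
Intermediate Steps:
E(Z) = -5 (E(Z) = -3 - 1*2 = -3 - 2 = -5)
91*(((0 + (2 + 0)²*3) - 1*56) + E(4)) = 91*(((0 + (2 + 0)²*3) - 1*56) - 5) = 91*(((0 + 2²*3) - 56) - 5) = 91*(((0 + 4*3) - 56) - 5) = 91*(((0 + 12) - 56) - 5) = 91*((12 - 56) - 5) = 91*(-44 - 5) = 91*(-49) = -4459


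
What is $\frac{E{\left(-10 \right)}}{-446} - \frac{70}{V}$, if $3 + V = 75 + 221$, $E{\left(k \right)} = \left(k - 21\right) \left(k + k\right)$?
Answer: $- \frac{106440}{65339} \approx -1.629$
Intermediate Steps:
$E{\left(k \right)} = 2 k \left(-21 + k\right)$ ($E{\left(k \right)} = \left(-21 + k\right) 2 k = 2 k \left(-21 + k\right)$)
$V = 293$ ($V = -3 + \left(75 + 221\right) = -3 + 296 = 293$)
$\frac{E{\left(-10 \right)}}{-446} - \frac{70}{V} = \frac{2 \left(-10\right) \left(-21 - 10\right)}{-446} - \frac{70}{293} = 2 \left(-10\right) \left(-31\right) \left(- \frac{1}{446}\right) - \frac{70}{293} = 620 \left(- \frac{1}{446}\right) - \frac{70}{293} = - \frac{310}{223} - \frac{70}{293} = - \frac{106440}{65339}$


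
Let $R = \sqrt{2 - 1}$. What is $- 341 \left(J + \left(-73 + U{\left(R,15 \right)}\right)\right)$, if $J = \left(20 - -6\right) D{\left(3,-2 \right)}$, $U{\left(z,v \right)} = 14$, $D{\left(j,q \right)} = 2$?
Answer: $2387$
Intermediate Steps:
$R = 1$ ($R = \sqrt{1} = 1$)
$J = 52$ ($J = \left(20 - -6\right) 2 = \left(20 + 6\right) 2 = 26 \cdot 2 = 52$)
$- 341 \left(J + \left(-73 + U{\left(R,15 \right)}\right)\right) = - 341 \left(52 + \left(-73 + 14\right)\right) = - 341 \left(52 - 59\right) = \left(-341\right) \left(-7\right) = 2387$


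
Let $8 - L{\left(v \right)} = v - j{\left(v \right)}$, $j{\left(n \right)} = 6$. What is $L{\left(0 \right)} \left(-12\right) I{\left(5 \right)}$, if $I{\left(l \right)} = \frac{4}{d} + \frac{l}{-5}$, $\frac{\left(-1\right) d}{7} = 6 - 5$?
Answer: $264$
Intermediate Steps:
$d = -7$ ($d = - 7 \left(6 - 5\right) = \left(-7\right) 1 = -7$)
$L{\left(v \right)} = 14 - v$ ($L{\left(v \right)} = 8 - \left(v - 6\right) = 8 - \left(-6 + v\right) = 14 - v$)
$I{\left(l \right)} = - \frac{4}{7} - \frac{l}{5}$ ($I{\left(l \right)} = \frac{4}{-7} + \frac{l}{-5} = 4 \left(- \frac{1}{7}\right) + l \left(- \frac{1}{5}\right) = - \frac{4}{7} - \frac{l}{5}$)
$L{\left(0 \right)} \left(-12\right) I{\left(5 \right)} = \left(14 - 0\right) \left(-12\right) \left(- \frac{4}{7} - 1\right) = \left(14 + 0\right) \left(-12\right) \left(- \frac{4}{7} - 1\right) = 14 \left(-12\right) \left(- \frac{11}{7}\right) = \left(-168\right) \left(- \frac{11}{7}\right) = 264$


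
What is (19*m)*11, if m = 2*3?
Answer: 1254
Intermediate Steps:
m = 6
(19*m)*11 = (19*6)*11 = 114*11 = 1254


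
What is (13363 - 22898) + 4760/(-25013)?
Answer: -238503715/25013 ≈ -9535.2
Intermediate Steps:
(13363 - 22898) + 4760/(-25013) = -9535 + 4760*(-1/25013) = -9535 - 4760/25013 = -238503715/25013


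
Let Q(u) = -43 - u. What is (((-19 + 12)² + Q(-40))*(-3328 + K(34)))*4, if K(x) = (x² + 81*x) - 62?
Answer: 95680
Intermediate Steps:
K(x) = -62 + x² + 81*x
(((-19 + 12)² + Q(-40))*(-3328 + K(34)))*4 = (((-19 + 12)² + (-43 - 1*(-40)))*(-3328 + (-62 + 34² + 81*34)))*4 = (((-7)² + (-43 + 40))*(-3328 + (-62 + 1156 + 2754)))*4 = ((49 - 3)*(-3328 + 3848))*4 = (46*520)*4 = 23920*4 = 95680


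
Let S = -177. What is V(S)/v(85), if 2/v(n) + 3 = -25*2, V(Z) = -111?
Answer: 5883/2 ≈ 2941.5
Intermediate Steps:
v(n) = -2/53 (v(n) = 2/(-3 - 25*2) = 2/(-3 - 50) = 2/(-53) = 2*(-1/53) = -2/53)
V(S)/v(85) = -111/(-2/53) = -111*(-53/2) = 5883/2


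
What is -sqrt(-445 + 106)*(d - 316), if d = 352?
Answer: -36*I*sqrt(339) ≈ -662.83*I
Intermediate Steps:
-sqrt(-445 + 106)*(d - 316) = -sqrt(-445 + 106)*(352 - 316) = -sqrt(-339)*36 = -I*sqrt(339)*36 = -36*I*sqrt(339)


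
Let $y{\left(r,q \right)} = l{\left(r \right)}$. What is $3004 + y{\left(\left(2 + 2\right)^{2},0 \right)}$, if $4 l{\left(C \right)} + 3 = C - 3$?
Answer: $\frac{6013}{2} \approx 3006.5$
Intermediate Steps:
$l{\left(C \right)} = - \frac{3}{2} + \frac{C}{4}$ ($l{\left(C \right)} = - \frac{3}{4} + \frac{C - 3}{4} = - \frac{3}{4} + \frac{-3 + C}{4} = - \frac{3}{4} + \left(- \frac{3}{4} + \frac{C}{4}\right) = - \frac{3}{2} + \frac{C}{4}$)
$y{\left(r,q \right)} = - \frac{3}{2} + \frac{r}{4}$
$3004 + y{\left(\left(2 + 2\right)^{2},0 \right)} = 3004 - \left(\frac{3}{2} - \frac{\left(2 + 2\right)^{2}}{4}\right) = 3004 - \left(\frac{3}{2} - \frac{4^{2}}{4}\right) = 3004 + \left(- \frac{3}{2} + \frac{1}{4} \cdot 16\right) = 3004 + \left(- \frac{3}{2} + 4\right) = 3004 + \frac{5}{2} = \frac{6013}{2}$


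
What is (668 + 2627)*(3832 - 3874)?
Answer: -138390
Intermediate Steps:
(668 + 2627)*(3832 - 3874) = 3295*(-42) = -138390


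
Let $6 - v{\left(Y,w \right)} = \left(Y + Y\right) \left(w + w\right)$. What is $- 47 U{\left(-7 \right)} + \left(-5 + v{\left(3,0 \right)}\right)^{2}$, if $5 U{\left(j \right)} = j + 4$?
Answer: $\frac{146}{5} \approx 29.2$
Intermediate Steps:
$v{\left(Y,w \right)} = 6 - 4 Y w$ ($v{\left(Y,w \right)} = 6 - \left(Y + Y\right) \left(w + w\right) = 6 - 2 Y 2 w = 6 - 4 Y w$)
$U{\left(j \right)} = \frac{4}{5} + \frac{j}{5}$ ($U{\left(j \right)} = \frac{j + 4}{5} = \frac{4 + j}{5} = \frac{4}{5} + \frac{j}{5}$)
$- 47 U{\left(-7 \right)} + \left(-5 + v{\left(3,0 \right)}\right)^{2} = - 47 \left(\frac{4}{5} + \frac{1}{5} \left(-7\right)\right) + \left(-5 + \left(6 - 12 \cdot 0\right)\right)^{2} = - 47 \left(\frac{4}{5} - \frac{7}{5}\right) + \left(-5 + \left(6 + 0\right)\right)^{2} = \left(-47\right) \left(- \frac{3}{5}\right) + \left(-5 + 6\right)^{2} = \frac{141}{5} + 1^{2} = \frac{141}{5} + 1 = \frac{146}{5}$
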